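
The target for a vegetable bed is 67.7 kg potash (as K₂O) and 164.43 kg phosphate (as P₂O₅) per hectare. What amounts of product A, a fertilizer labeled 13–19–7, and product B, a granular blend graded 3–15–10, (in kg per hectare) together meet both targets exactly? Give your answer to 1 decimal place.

With a, b = kg per hectare of product A and product B:
K₂O: 0.07·a + 0.1·b = 67.7
P₂O₅: 0.19·a + 0.15·b = 164.43
Solving simultaneously: a = 739.765, b = 159.165.

739.8 kg product A, 159.2 kg product B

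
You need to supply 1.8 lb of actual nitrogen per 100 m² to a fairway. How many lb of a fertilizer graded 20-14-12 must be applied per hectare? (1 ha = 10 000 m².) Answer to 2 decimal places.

900.00 lb of product per hectare

Product per 100 m² = 1.8 / 20% = 9 lb.
Convert to per hectare: 9 × 100 = 900 lb.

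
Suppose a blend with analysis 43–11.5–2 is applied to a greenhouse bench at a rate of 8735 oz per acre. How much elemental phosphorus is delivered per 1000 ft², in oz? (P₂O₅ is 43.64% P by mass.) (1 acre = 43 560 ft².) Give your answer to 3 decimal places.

10.064 oz P per thousand sq ft

P₂O₅ per acre = 8735 × 11.5% = 1004.52 oz.
Elemental P = 1004.52 × 0.4364 = 438.375 oz per acre.
Convert to per 1000 ft²: 438.375 × 0.0229568 = 10.0637 oz.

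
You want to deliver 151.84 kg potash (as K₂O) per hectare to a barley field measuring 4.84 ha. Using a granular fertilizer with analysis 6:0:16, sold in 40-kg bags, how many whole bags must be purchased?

115 bags

Product per hectare = 151.84 / 16% = 949 kg.
Total product = 949 × 4.84 = 4593.16 kg.
Bags = ⌈4593.16 / 40⌉ = 115.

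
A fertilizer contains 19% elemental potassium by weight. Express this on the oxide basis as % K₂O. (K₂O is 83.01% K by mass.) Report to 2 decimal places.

%K₂O = 19 / 0.8301 = 22.8888%.

22.89% K₂O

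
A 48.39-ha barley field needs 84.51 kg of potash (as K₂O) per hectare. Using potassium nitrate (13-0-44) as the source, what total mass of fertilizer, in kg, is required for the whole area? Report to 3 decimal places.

9294.179 kg

Product per hectare = 84.51 / 44% = 192.068 kg.
Total product = 192.068 × 48.39 = 9294.1793 kg.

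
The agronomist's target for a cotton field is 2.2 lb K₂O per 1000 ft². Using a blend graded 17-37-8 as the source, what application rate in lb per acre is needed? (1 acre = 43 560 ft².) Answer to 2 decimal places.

Product per 1000 ft² = 2.2 / 8% = 27.5 lb.
Convert to per acre: 27.5 × 43.56 = 1197.9 lb.

1197.90 lb of product per acre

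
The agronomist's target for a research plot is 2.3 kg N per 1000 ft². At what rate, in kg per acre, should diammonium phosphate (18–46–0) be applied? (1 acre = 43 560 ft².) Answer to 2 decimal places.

556.60 kg of product per acre

Product per 1000 ft² = 2.3 / 18% = 12.7778 kg.
Convert to per acre: 12.7778 × 43.56 = 556.6 kg.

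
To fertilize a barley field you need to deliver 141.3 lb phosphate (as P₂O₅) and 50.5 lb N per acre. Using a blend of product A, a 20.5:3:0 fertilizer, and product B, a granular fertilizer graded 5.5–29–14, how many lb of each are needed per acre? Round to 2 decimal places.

118.92 lb product A, 474.94 lb product B

Per-acre balance (a = product A, b = product B):
P₂O₅: 0.03·a + 0.29·b = 141.3
N: 0.205·a + 0.055·b = 50.5
Eliminate a: (row1) − 0.03/0.205·(row2) → 0.281951·b = 133.91, so b = 474.939.
Back-substitute: a = (141.3 − 0.29·474.939) / 0.03 = 118.919.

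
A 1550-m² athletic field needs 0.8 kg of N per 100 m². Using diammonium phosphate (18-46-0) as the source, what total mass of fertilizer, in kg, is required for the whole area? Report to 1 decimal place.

68.9 kg

Product per 100 m² = 0.8 / 18% = 4.44444 kg.
Total product = 4.44444 × 1550 / 100 = 68.8889 kg.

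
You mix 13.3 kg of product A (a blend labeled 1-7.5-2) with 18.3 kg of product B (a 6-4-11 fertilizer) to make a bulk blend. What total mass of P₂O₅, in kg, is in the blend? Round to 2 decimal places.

1.73 kg P₂O₅

P₂O₅ mass = 7.5%×13.3 + 4%×18.3 = 1.7295 kg.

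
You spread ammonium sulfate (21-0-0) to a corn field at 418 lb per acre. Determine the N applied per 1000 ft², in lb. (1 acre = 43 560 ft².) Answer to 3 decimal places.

nitrogen per acre = 418 × 21% = 87.78 lb.
Convert to per 1000 ft²: 87.78 × 0.0229568 = 2.01515 lb.

2.015 lb N per thousand sq ft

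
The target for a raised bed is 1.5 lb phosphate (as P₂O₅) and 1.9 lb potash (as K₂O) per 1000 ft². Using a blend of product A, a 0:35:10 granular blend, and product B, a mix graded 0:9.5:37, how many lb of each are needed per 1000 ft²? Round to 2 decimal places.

Per-1000 ft² balance (a = product A, b = product B):
P₂O₅: 0.35·a + 0.095·b = 1.5
K₂O: 0.1·a + 0.37·b = 1.9
Eliminate a: (row1) − 0.35/0.1·(row2) → -1.2·b = -5.15, so b = 4.29167.
Back-substitute: a = (1.5 − 0.095·4.29167) / 0.35 = 3.12083.

3.12 lb product A, 4.29 lb product B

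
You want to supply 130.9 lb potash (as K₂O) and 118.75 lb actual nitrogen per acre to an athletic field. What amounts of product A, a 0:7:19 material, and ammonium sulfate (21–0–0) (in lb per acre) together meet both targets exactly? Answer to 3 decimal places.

Let a = lb of product A, b = lb of ammonium sulfate (per acre).
K₂O: 0.19·a + 0·b = 130.9
N: 0·a + 0.21·b = 118.75
Solving simultaneously: a = 688.9474, b = 565.4762.

688.947 lb product A, 565.476 lb ammonium sulfate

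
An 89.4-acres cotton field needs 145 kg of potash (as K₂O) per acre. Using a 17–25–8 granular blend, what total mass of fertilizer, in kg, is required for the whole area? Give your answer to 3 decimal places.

Product per acre = 145 / 8% = 1812.5 kg.
Total product = 1812.5 × 89.4 = 162037.5 kg.

162037.500 kg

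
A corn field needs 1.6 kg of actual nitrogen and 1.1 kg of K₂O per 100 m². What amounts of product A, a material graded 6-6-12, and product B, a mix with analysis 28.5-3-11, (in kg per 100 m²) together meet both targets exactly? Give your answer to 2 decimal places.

4.98 kg product A, 4.57 kg product B

With a, b = kg per 100 m² of product A and product B:
N: 0.06·a + 0.285·b = 1.6
K₂O: 0.12·a + 0.11·b = 1.1
Solving simultaneously: a = 4.98188, b = 4.56522.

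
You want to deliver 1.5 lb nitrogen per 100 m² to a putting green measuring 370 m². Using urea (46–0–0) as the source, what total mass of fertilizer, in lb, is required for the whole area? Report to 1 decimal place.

Product per 100 m² = 1.5 / 46% = 3.26087 lb.
Total product = 3.26087 × 370 / 100 = 12.0652 lb.

12.1 lb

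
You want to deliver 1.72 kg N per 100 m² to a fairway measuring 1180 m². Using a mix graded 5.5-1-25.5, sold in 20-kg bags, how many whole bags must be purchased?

Product per 100 m² = 1.72 / 5.5% = 31.2727 kg.
Total product = 31.2727 × 1180 / 100 = 369.018 kg.
Bags = ⌈369.018 / 20⌉ = 19.

19 bags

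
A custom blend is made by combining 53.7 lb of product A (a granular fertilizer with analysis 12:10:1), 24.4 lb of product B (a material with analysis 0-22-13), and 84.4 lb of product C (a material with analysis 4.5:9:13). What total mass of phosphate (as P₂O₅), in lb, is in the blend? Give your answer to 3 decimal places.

18.334 lb P₂O₅

P₂O₅ mass = 10%×53.7 + 22%×24.4 + 9%×84.4 = 18.334 lb.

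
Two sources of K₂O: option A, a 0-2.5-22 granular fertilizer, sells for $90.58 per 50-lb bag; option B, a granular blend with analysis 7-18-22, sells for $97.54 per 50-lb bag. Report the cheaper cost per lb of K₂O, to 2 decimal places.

option A: K₂O per bag = 50 × 22% = 11 lb; cost = 90.58 / 11 = $8.2345/lb K₂O.
option B: K₂O per bag = 50 × 22% = 11 lb; cost = 97.54 / 11 = $8.8673/lb K₂O.
option A is cheaper.

$8.23 per lb K₂O (option A)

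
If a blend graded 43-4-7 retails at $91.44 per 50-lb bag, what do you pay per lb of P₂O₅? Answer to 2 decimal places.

$45.72 per lb P₂O₅

P₂O₅ in bag = 50 × 4% = 2 lb.
Cost per lb P₂O₅ = $91.44 / 2 = $45.7200.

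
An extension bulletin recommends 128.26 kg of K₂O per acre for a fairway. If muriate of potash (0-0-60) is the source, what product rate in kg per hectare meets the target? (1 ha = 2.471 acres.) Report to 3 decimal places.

528.217 kg of product per hectare

Product per acre = 128.26 / 60% = 213.767 kg.
Convert to per hectare: 213.767 × 2.471 = 528.2174 kg.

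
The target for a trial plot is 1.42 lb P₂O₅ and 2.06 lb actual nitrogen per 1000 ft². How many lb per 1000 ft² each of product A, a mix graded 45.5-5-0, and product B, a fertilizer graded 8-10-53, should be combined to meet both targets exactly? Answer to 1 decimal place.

2.2 lb product A, 13.1 lb product B

Per-1000 ft² balance (a = product A, b = product B):
P₂O₅: 0.05·a + 0.1·b = 1.42
N: 0.455·a + 0.08·b = 2.06
From row1: a = (1.42 − 0.1·b) / 0.05.
Into row2: 0.455·(1.42 − 0.1·b)/0.05 + 0.08·b = 2.06 → b = 13.0867, a = 2.22651.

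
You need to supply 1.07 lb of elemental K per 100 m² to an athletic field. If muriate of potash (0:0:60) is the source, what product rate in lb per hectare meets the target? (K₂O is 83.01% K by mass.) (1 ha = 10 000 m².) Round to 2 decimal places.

As K₂O: 1.07 / 0.8301 = 1.289 lb per 100 m².
Product per 100 m² = 1.289 / 60% = 2.14834 lb.
Convert to per hectare: 2.14834 × 100 = 214.834 lb.

214.83 lb of product per hectare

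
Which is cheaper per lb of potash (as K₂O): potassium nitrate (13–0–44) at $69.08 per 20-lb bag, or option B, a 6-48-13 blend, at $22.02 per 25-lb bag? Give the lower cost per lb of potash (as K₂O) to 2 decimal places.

$6.78 per lb K₂O (option B)

potassium nitrate: K₂O per bag = 20 × 44% = 8.8 lb; cost = 69.08 / 8.8 = $7.8500/lb K₂O.
option B: K₂O per bag = 25 × 13% = 3.25 lb; cost = 22.02 / 3.25 = $6.7754/lb K₂O.
option B is cheaper.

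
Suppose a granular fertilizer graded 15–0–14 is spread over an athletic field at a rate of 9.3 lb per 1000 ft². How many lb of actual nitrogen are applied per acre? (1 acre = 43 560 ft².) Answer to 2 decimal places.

nitrogen per 1000 ft² = 9.3 × 15% = 1.395 lb.
Convert to per acre: 1.395 × 43.56 = 60.7662 lb.

60.77 lb N per acre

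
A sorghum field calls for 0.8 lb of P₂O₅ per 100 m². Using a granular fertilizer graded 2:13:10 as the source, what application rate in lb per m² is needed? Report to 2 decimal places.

Product per 100 m² = 0.8 / 13% = 6.15385 lb.
Convert to per m²: 6.15385 × 0.01 = 0.0615385 lb.

0.06 lb of product per sq m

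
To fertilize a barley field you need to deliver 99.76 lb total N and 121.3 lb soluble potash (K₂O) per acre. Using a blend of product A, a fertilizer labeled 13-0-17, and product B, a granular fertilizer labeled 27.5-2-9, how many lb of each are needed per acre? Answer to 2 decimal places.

695.55 lb product A, 33.96 lb product B

Let a = lb of product A, b = lb of product B (per acre).
N: 0.13·a + 0.275·b = 99.76
K₂O: 0.17·a + 0.09·b = 121.3
From row1: a = (99.76 − 0.275·b) / 0.13.
Into row2: 0.17·(99.76 − 0.275·b)/0.13 + 0.09·b = 121.3 → b = 33.9572, a = 695.552.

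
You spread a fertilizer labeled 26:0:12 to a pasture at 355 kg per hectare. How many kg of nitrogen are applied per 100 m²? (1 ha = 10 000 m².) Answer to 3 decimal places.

0.923 kg N per hundred sq m

nitrogen per hectare = 355 × 26% = 92.3 kg.
Convert to per 100 m²: 92.3 × 0.01 = 0.923 kg.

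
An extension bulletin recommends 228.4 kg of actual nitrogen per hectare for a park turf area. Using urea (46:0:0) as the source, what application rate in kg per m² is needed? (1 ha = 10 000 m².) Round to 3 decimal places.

0.050 kg of product per sq m

Product per hectare = 228.4 / 46% = 496.522 kg.
Convert to per m²: 496.522 × 0.0001 = 0.0496522 kg.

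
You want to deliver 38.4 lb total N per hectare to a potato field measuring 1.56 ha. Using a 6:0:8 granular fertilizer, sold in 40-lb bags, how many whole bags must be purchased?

25 bags

Product per hectare = 38.4 / 6% = 640 lb.
Total product = 640 × 1.56 = 998.4 lb.
Bags = ⌈998.4 / 40⌉ = 25.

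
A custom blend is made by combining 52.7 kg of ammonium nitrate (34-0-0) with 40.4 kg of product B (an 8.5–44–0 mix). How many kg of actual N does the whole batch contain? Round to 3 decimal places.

21.352 kg N

N mass = 34%×52.7 + 8.5%×40.4 = 21.352 kg.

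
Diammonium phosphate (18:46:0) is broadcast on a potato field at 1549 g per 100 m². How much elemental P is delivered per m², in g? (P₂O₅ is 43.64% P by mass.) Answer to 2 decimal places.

P₂O₅ per 100 m² = 1549 × 46% = 712.54 g.
Elemental P = 712.54 × 0.4364 = 310.952 g per 100 m².
Convert to per m²: 310.952 × 0.01 = 3.10952 g.

3.11 g P per sq m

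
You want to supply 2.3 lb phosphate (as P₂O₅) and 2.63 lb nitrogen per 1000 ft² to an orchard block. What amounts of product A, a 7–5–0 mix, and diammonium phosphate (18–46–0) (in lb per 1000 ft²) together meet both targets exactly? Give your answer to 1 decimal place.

34.3 lb product A, 1.3 lb diammonium phosphate

Let a = lb of product A, b = lb of diammonium phosphate (per 1000 ft²).
P₂O₅: 0.05·a + 0.46·b = 2.3
N: 0.07·a + 0.18·b = 2.63
Eliminate a: (row1) − 0.05/0.07·(row2) → 0.331429·b = 0.421429, so b = 1.27155.
Back-substitute: a = (2.3 − 0.46·1.27155) / 0.05 = 34.3017.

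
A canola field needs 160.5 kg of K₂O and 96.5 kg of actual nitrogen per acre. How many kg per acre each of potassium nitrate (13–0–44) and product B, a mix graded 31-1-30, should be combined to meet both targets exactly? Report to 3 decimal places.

213.604 kg potassium nitrate, 221.715 kg product B

Per-acre balance (a = potassium nitrate, b = product B):
K₂O: 0.44·a + 0.3·b = 160.5
N: 0.13·a + 0.31·b = 96.5
Eliminate b: (row1) − 0.3/0.31·(row2) → 0.314194·a = 67.1129, so a = 213.6037.
Then b = (96.5 − 0.13·213.6037) / 0.31 = 221.7146.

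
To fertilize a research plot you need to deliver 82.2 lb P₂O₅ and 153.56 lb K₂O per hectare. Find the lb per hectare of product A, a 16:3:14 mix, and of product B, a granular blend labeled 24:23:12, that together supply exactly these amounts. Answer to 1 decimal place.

Let a = lb of product A, b = lb of product B (per hectare).
P₂O₅: 0.03·a + 0.23·b = 82.2
K₂O: 0.14·a + 0.12·b = 153.56
Eliminate b: (row1) − 0.23/0.12·(row2) → -0.238333·a = -212.123, so a = 890.028.
Then b = (153.56 − 0.14·890.028) / 0.12 = 241.301.

890.0 lb product A, 241.3 lb product B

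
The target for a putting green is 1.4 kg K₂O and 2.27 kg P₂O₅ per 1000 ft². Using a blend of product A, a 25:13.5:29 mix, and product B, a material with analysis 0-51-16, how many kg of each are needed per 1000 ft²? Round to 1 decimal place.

2.8 kg product A, 3.7 kg product B

Let a = kg of product A, b = kg of product B (per 1000 ft²).
K₂O: 0.29·a + 0.16·b = 1.4
P₂O₅: 0.135·a + 0.51·b = 2.27
Solving simultaneously: a = 2.77751, b = 3.71576.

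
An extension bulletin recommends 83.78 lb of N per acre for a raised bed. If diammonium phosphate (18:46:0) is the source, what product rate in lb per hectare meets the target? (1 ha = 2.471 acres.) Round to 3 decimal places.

1150.113 lb of product per hectare

Product per acre = 83.78 / 18% = 465.444 lb.
Convert to per hectare: 465.444 × 2.471 = 1150.1132 lb.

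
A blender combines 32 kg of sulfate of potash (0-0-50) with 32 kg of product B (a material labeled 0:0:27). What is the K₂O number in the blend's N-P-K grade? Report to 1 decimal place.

Total mass = 32 + 32 = 64 kg.
K₂O mass = 50%×32 + 27%×32 = 24.64 kg.
% K₂O = 24.64 / 64 = 38.5%.

38.5% K₂O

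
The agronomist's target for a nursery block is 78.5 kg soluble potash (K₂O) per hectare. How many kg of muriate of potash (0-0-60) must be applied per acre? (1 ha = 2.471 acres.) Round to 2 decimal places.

Product per hectare = 78.5 / 60% = 130.833 kg.
Convert to per acre: 130.833 × 0.404694 = 52.9475 kg.

52.95 kg of product per acre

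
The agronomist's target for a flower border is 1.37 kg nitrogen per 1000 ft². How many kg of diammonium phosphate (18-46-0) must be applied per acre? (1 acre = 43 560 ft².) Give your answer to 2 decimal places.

Product per 1000 ft² = 1.37 / 18% = 7.61111 kg.
Convert to per acre: 7.61111 × 43.56 = 331.54 kg.

331.54 kg of product per acre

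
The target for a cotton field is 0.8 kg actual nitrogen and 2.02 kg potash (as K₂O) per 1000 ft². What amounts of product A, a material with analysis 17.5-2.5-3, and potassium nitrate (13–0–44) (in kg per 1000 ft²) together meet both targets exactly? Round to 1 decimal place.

1.2 kg product A, 4.5 kg potassium nitrate

Per-1000 ft² balance (a = product A, b = potassium nitrate):
N: 0.175·a + 0.13·b = 0.8
K₂O: 0.03·a + 0.44·b = 2.02
From row1: a = (0.8 − 0.13·b) / 0.175.
Into row2: 0.03·(0.8 − 0.13·b)/0.175 + 0.44·b = 2.02 → b = 4.50752, a = 1.22298.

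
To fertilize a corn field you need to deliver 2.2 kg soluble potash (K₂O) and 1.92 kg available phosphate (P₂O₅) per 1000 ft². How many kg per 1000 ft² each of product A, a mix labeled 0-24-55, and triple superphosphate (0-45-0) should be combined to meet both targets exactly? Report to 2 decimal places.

Let a = kg of product A, b = kg of triple superphosphate (per 1000 ft²).
K₂O: 0.55·a + 0·b = 2.2
P₂O₅: 0.24·a + 0.45·b = 1.92
From row1: a = (2.2 − 0·b) / 0.55.
Into row2: 0.24·(2.2 − 0·b)/0.55 + 0.45·b = 1.92 → b = 2.13333, a = 4.

4.00 kg product A, 2.13 kg triple superphosphate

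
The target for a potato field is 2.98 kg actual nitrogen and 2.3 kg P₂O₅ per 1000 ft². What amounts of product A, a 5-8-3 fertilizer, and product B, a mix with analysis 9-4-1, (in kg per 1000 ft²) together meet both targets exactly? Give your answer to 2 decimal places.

With a, b = kg per 1000 ft² of product A and product B:
N: 0.05·a + 0.09·b = 2.98
P₂O₅: 0.08·a + 0.04·b = 2.3
Eliminate b: (row1) − 0.09/0.04·(row2) → -0.13·a = -2.195, so a = 16.8846.
Then b = (2.3 − 0.08·16.8846) / 0.04 = 23.7308.

16.88 kg product A, 23.73 kg product B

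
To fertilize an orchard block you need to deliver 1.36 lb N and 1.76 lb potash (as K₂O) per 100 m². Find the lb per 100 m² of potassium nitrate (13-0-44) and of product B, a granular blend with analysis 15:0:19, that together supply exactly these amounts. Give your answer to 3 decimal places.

0.136 lb potassium nitrate, 8.949 lb product B

With a, b = lb per 100 m² of potassium nitrate and product B:
N: 0.13·a + 0.15·b = 1.36
K₂O: 0.44·a + 0.19·b = 1.76
From row1: a = (1.36 − 0.15·b) / 0.13.
Into row2: 0.44·(1.36 − 0.15·b)/0.13 + 0.19·b = 1.76 → b = 8.94915, a = 0.135593.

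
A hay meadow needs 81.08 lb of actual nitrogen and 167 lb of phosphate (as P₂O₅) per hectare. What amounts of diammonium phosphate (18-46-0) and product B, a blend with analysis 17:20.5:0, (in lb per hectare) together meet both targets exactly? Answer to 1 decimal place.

285.0 lb diammonium phosphate, 175.2 lb product B

Let a = lb of diammonium phosphate, b = lb of product B (per hectare).
N: 0.18·a + 0.17·b = 81.08
P₂O₅: 0.46·a + 0.205·b = 167
Eliminate b: (row1) − 0.17/0.205·(row2) → -0.201463·a = -57.4078, so a = 284.954.
Then b = (167 − 0.46·284.954) / 0.205 = 175.225.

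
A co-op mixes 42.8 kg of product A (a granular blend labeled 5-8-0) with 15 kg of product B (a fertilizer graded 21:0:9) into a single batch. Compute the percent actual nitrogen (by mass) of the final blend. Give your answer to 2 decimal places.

Total mass = 42.8 + 15 = 57.8 kg.
N mass = 5%×42.8 + 21%×15 = 5.29 kg.
% N = 5.29 / 57.8 = 9.15225%.

9.15% N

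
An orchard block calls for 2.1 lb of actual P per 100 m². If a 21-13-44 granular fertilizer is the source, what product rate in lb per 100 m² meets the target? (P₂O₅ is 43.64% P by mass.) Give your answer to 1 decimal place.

As P₂O₅: 2.1 / 0.4364 = 4.8121 lb per 100 m².
Product per 100 m² = 4.8121 / 13% = 37.0161 lb.

37.0 lb of product per hundred sq m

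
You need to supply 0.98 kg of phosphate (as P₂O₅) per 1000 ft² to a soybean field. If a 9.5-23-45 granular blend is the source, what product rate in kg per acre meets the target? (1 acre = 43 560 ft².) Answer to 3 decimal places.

185.603 kg of product per acre

Product per 1000 ft² = 0.98 / 23% = 4.26087 kg.
Convert to per acre: 4.26087 × 43.56 = 185.60348 kg.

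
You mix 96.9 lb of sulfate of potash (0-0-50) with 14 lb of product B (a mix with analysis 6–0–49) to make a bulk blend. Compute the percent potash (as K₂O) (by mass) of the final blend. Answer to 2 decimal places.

49.87% K₂O

Total mass = 96.9 + 14 = 110.9 lb.
K₂O mass = 50%×96.9 + 49%×14 = 55.31 lb.
% K₂O = 55.31 / 110.9 = 49.8738%.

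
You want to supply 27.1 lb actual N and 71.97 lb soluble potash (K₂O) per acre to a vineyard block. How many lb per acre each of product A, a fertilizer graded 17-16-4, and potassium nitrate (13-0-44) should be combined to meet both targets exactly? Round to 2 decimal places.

36.90 lb product A, 160.21 lb potassium nitrate

With a, b = lb per acre of product A and potassium nitrate:
N: 0.17·a + 0.13·b = 27.1
K₂O: 0.04·a + 0.44·b = 71.97
Solving simultaneously: a = 36.8951, b = 160.214.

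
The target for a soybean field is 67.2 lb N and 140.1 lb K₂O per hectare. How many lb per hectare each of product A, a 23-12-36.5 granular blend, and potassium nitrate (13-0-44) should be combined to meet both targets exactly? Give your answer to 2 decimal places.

211.26 lb product A, 143.16 lb potassium nitrate

With a, b = lb per hectare of product A and potassium nitrate:
N: 0.23·a + 0.13·b = 67.2
K₂O: 0.365·a + 0.44·b = 140.1
From row1: a = (67.2 − 0.13·b) / 0.23.
Into row2: 0.365·(67.2 − 0.13·b)/0.23 + 0.44·b = 140.1 → b = 143.163, a = 211.256.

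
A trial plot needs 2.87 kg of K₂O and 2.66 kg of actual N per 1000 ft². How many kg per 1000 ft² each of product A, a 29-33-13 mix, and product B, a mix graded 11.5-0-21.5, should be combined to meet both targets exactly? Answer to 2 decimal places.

5.10 kg product A, 10.26 kg product B

Per-1000 ft² balance (a = product A, b = product B):
K₂O: 0.13·a + 0.215·b = 2.87
N: 0.29·a + 0.115·b = 2.66
From row1: a = (2.87 − 0.215·b) / 0.13.
Into row2: 0.29·(2.87 − 0.215·b)/0.13 + 0.115·b = 2.66 → b = 10.2637, a = 5.10232.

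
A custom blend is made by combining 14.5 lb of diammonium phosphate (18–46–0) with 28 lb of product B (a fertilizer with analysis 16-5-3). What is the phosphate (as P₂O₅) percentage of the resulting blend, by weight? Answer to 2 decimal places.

Total mass = 14.5 + 28 = 42.5 lb.
P₂O₅ mass = 46%×14.5 + 5%×28 = 8.07 lb.
% P₂O₅ = 8.07 / 42.5 = 18.9882%.

18.99% P₂O₅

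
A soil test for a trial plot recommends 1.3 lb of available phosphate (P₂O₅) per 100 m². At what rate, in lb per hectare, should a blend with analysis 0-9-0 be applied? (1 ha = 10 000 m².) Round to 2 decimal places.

1444.44 lb of product per hectare

Product per 100 m² = 1.3 / 9% = 14.4444 lb.
Convert to per hectare: 14.4444 × 100 = 1444.444 lb.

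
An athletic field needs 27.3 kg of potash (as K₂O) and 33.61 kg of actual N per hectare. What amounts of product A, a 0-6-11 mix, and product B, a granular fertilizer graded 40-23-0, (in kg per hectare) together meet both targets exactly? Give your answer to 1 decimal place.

With a, b = kg per hectare of product A and product B:
K₂O: 0.11·a + 0·b = 27.3
N: 0·a + 0.4·b = 33.61
Solving simultaneously: a = 248.182, b = 84.025.

248.2 kg product A, 84.0 kg product B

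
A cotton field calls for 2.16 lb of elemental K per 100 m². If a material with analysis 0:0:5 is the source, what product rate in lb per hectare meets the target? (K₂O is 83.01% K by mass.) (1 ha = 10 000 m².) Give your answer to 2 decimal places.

5204.19 lb of product per hectare

As K₂O: 2.16 / 0.8301 = 2.6021 lb per 100 m².
Product per 100 m² = 2.6021 / 5% = 52.0419 lb.
Convert to per hectare: 52.0419 × 100 = 5204.192 lb.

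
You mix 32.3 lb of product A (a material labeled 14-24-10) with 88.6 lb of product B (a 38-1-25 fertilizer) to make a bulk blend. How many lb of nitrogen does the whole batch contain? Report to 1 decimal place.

N mass = 14%×32.3 + 38%×88.6 = 38.19 lb.

38.2 lb N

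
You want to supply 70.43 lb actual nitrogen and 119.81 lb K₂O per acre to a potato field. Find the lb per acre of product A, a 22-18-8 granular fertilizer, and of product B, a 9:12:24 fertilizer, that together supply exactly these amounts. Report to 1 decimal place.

134.2 lb product A, 454.5 lb product B

Per-acre balance (a = product A, b = product B):
N: 0.22·a + 0.09·b = 70.43
K₂O: 0.08·a + 0.24·b = 119.81
Eliminate b: (row1) − 0.09/0.24·(row2) → 0.19·a = 25.5013, so a = 134.217.
Then b = (119.81 − 0.08·134.217) / 0.24 = 454.469.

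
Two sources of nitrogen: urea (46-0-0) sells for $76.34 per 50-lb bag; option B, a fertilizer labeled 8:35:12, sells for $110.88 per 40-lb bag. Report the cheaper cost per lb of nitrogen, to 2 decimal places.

$3.32 per lb N (urea)

urea: N per bag = 50 × 46% = 23 lb; cost = 76.34 / 23 = $3.3191/lb N.
option B: N per bag = 40 × 8% = 3.2 lb; cost = 110.88 / 3.2 = $34.6500/lb N.
urea is cheaper.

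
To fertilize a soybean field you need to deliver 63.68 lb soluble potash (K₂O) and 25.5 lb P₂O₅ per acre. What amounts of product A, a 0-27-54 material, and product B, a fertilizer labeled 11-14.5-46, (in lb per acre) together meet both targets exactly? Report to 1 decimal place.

54.4 lb product A, 74.6 lb product B

Per-acre balance (a = product A, b = product B):
K₂O: 0.54·a + 0.46·b = 63.68
P₂O₅: 0.27·a + 0.145·b = 25.5
From row1: a = (63.68 − 0.46·b) / 0.54.
Into row2: 0.27·(63.68 − 0.46·b)/0.54 + 0.145·b = 25.5 → b = 74.5882, a = 54.3878.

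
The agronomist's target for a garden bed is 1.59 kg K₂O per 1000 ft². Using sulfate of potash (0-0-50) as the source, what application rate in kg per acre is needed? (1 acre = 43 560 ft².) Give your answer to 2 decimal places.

138.52 kg of product per acre

Product per 1000 ft² = 1.59 / 50% = 3.18 kg.
Convert to per acre: 3.18 × 43.56 = 138.521 kg.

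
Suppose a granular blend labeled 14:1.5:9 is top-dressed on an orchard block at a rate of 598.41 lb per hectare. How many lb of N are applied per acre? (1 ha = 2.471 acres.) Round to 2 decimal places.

33.90 lb N per acre

nitrogen per hectare = 598.41 × 14% = 83.7774 lb.
Convert to per acre: 83.7774 × 0.404694 = 33.9042 lb.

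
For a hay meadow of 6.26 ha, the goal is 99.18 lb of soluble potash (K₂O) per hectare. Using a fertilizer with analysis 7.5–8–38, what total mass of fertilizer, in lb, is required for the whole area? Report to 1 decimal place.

1633.9 lb

Product per hectare = 99.18 / 38% = 261 lb.
Total product = 261 × 6.26 = 1633.86 lb.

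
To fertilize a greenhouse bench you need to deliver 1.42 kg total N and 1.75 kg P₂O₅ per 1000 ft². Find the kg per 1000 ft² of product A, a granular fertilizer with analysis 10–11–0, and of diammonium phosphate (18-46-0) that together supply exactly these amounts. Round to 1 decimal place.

12.9 kg product A, 0.7 kg diammonium phosphate

Per-1000 ft² balance (a = product A, b = diammonium phosphate):
N: 0.1·a + 0.18·b = 1.42
P₂O₅: 0.11·a + 0.46·b = 1.75
Eliminate b: (row1) − 0.18/0.46·(row2) → 0.0569565·a = 0.735217, so a = 12.9084.
Then b = (1.75 − 0.11·12.9084) / 0.46 = 0.717557.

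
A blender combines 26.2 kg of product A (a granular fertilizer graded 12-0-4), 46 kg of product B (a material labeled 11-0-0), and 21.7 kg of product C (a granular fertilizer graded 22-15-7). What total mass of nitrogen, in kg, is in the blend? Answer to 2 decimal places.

N mass = 12%×26.2 + 11%×46 + 22%×21.7 = 12.978 kg.

12.98 kg N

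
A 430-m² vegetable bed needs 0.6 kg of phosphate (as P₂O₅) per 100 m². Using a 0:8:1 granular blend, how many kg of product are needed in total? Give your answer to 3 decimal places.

Product per 100 m² = 0.6 / 8% = 7.5 kg.
Total product = 7.5 × 430 / 100 = 32.25 kg.

32.250 kg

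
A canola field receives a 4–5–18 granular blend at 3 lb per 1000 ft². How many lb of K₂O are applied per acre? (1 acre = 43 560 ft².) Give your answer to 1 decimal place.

K₂O per 1000 ft² = 3 × 18% = 0.54 lb.
Convert to per acre: 0.54 × 43.56 = 23.5224 lb.

23.5 lb K₂O per acre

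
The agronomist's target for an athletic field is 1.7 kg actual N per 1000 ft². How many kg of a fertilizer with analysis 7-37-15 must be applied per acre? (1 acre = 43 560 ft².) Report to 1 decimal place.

1057.9 kg of product per acre

Product per 1000 ft² = 1.7 / 7% = 24.2857 kg.
Convert to per acre: 24.2857 × 43.56 = 1057.89 kg.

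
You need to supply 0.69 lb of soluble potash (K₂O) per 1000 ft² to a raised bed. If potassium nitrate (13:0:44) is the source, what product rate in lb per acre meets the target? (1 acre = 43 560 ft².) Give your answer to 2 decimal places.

68.31 lb of product per acre

Product per 1000 ft² = 0.69 / 44% = 1.56818 lb.
Convert to per acre: 1.56818 × 43.56 = 68.31 lb.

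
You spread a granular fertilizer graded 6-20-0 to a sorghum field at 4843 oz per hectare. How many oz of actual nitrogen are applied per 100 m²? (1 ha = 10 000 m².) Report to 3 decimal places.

nitrogen per hectare = 4843 × 6% = 290.58 oz.
Convert to per 100 m²: 290.58 × 0.01 = 2.9058 oz.

2.906 oz N per hundred sq m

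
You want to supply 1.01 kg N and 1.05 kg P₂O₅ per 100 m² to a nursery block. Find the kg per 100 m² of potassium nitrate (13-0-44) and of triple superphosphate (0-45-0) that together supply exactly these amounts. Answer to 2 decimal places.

7.77 kg potassium nitrate, 2.33 kg triple superphosphate

With a, b = kg per 100 m² of potassium nitrate and triple superphosphate:
N: 0.13·a + 0·b = 1.01
P₂O₅: 0·a + 0.45·b = 1.05
Solving simultaneously: a = 7.76923, b = 2.33333.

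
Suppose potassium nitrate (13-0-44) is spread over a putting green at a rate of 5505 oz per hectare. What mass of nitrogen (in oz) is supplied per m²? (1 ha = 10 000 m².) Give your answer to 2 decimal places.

nitrogen per hectare = 5505 × 13% = 715.65 oz.
Convert to per m²: 715.65 × 0.0001 = 0.071565 oz.

0.07 oz N per sq m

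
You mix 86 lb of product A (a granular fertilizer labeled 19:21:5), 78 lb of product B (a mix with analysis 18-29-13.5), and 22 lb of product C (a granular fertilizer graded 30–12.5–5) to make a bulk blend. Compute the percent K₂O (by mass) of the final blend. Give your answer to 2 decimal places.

Total mass = 86 + 78 + 22 = 186 lb.
K₂O mass = 5%×86 + 13.5%×78 + 5%×22 = 15.93 lb.
% K₂O = 15.93 / 186 = 8.56452%.

8.56% K₂O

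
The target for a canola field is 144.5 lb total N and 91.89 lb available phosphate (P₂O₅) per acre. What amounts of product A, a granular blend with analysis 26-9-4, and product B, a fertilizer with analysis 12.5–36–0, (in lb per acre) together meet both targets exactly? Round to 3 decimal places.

With a, b = lb per acre of product A and product B:
N: 0.26·a + 0.125·b = 144.5
P₂O₅: 0.09·a + 0.36·b = 91.89
From row1: a = (144.5 − 0.125·b) / 0.26.
Into row2: 0.09·(144.5 − 0.125·b)/0.26 + 0.36·b = 91.89 → b = 132.1967, a = 492.2131.

492.213 lb product A, 132.197 lb product B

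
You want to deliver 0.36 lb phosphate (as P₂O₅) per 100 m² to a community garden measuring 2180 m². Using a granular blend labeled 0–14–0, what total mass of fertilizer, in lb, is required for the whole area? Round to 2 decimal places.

56.06 lb

Product per 100 m² = 0.36 / 14% = 2.57143 lb.
Total product = 2.57143 × 2180 / 100 = 56.0571 lb.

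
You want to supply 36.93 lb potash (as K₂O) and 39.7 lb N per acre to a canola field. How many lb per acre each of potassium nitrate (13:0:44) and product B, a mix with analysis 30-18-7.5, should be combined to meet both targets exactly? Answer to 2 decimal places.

66.27 lb potassium nitrate, 103.62 lb product B

Per-acre balance (a = potassium nitrate, b = product B):
K₂O: 0.44·a + 0.075·b = 36.93
N: 0.13·a + 0.3·b = 39.7
From row1: a = (36.93 − 0.075·b) / 0.44.
Into row2: 0.13·(36.93 − 0.075·b)/0.44 + 0.3·b = 39.7 → b = 103.616, a = 66.2699.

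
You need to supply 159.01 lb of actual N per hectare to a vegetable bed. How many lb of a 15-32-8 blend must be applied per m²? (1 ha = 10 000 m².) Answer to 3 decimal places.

0.106 lb of product per sq m

Product per hectare = 159.01 / 15% = 1060.07 lb.
Convert to per m²: 1060.07 × 0.0001 = 0.106007 lb.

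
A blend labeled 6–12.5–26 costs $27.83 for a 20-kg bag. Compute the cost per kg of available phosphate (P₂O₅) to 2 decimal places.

P₂O₅ in bag = 20 × 12.5% = 2.5 kg.
Cost per kg P₂O₅ = $27.83 / 2.5 = $11.1320.

$11.13 per kg P₂O₅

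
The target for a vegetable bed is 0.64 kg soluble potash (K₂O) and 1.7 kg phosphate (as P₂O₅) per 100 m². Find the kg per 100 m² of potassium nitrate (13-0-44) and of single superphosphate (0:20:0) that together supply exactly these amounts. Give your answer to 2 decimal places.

Per-100 m² balance (a = potassium nitrate, b = single superphosphate):
K₂O: 0.44·a + 0·b = 0.64
P₂O₅: 0·a + 0.2·b = 1.7
Solving simultaneously: a = 1.45455, b = 8.5.

1.45 kg potassium nitrate, 8.50 kg single superphosphate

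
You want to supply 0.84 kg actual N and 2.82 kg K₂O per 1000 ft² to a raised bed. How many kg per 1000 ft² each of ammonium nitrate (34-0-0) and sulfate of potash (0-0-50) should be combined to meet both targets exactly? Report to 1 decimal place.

2.5 kg ammonium nitrate, 5.6 kg sulfate of potash

With a, b = kg per 1000 ft² of ammonium nitrate and sulfate of potash:
N: 0.34·a + 0·b = 0.84
K₂O: 0·a + 0.5·b = 2.82
Solving simultaneously: a = 2.47059, b = 5.64.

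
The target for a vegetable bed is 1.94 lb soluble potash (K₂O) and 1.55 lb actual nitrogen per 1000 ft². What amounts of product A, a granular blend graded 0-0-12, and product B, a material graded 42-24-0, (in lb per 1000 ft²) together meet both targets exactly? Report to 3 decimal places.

16.167 lb product A, 3.690 lb product B

Let a = lb of product A, b = lb of product B (per 1000 ft²).
K₂O: 0.12·a + 0·b = 1.94
N: 0·a + 0.42·b = 1.55
Solving simultaneously: a = 16.1667, b = 3.69048.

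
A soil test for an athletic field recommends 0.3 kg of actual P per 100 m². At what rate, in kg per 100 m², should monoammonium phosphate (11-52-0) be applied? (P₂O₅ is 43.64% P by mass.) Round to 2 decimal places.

1.32 kg of product per hundred sq m

As P₂O₅: 0.3 / 0.4364 = 0.687443 kg per 100 m².
Product per 100 m² = 0.687443 / 52% = 1.32201 kg.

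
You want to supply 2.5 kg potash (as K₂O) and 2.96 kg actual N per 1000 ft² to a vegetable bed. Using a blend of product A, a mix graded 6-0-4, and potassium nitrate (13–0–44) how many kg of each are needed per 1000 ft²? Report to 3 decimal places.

Per-1000 ft² balance (a = product A, b = potassium nitrate):
K₂O: 0.04·a + 0.44·b = 2.5
N: 0.06·a + 0.13·b = 2.96
Eliminate b: (row1) − 0.44/0.13·(row2) → -0.163077·a = -7.51846, so a = 46.1038.
Then b = (2.96 − 0.06·46.1038) / 0.13 = 1.49057.

46.104 kg product A, 1.491 kg potassium nitrate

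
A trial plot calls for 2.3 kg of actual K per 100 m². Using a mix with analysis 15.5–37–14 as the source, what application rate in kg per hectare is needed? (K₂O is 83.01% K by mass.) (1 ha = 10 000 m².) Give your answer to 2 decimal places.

As K₂O: 2.3 / 0.8301 = 2.77075 kg per 100 m².
Product per 100 m² = 2.77075 / 14% = 19.7911 kg.
Convert to per hectare: 19.7911 × 100 = 1979.108 kg.

1979.11 kg of product per hectare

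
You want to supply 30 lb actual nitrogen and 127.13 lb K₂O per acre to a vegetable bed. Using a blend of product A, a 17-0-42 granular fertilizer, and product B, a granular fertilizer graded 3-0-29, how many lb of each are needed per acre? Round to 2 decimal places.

With a, b = lb per acre of product A and product B:
N: 0.17·a + 0.03·b = 30
K₂O: 0.42·a + 0.29·b = 127.13
Eliminate b: (row1) − 0.03/0.29·(row2) → 0.126552·a = 16.8486, so a = 133.136.
Then b = (127.13 − 0.42·133.136) / 0.29 = 245.561.

133.14 lb product A, 245.56 lb product B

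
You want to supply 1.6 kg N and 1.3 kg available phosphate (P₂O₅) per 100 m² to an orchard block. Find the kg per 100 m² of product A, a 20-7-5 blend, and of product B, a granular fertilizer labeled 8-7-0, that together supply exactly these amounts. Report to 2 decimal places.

0.95 kg product A, 17.62 kg product B

Per-100 m² balance (a = product A, b = product B):
N: 0.2·a + 0.08·b = 1.6
P₂O₅: 0.07·a + 0.07·b = 1.3
Solving simultaneously: a = 0.952381, b = 17.619.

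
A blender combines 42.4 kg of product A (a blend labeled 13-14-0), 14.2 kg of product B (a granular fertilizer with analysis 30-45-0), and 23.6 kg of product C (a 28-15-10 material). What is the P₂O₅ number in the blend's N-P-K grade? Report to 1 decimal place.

Total mass = 42.4 + 14.2 + 23.6 = 80.2 kg.
P₂O₅ mass = 14%×42.4 + 45%×14.2 + 15%×23.6 = 15.866 kg.
% P₂O₅ = 15.866 / 80.2 = 19.783%.

19.8% P₂O₅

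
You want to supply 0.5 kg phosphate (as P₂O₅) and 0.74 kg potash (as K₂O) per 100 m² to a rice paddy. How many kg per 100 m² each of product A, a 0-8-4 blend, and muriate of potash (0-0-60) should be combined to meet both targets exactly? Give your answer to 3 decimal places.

Let a = kg of product A, b = kg of muriate of potash (per 100 m²).
P₂O₅: 0.08·a + 0·b = 0.5
K₂O: 0.04·a + 0.6·b = 0.74
Solving simultaneously: a = 6.25, b = 0.816667.

6.250 kg product A, 0.817 kg muriate of potash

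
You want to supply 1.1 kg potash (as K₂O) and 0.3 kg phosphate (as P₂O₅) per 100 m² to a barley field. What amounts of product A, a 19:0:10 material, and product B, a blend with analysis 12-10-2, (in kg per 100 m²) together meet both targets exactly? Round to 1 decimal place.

10.4 kg product A, 3.0 kg product B

With a, b = kg per 100 m² of product A and product B:
K₂O: 0.1·a + 0.02·b = 1.1
P₂O₅: 0·a + 0.1·b = 0.3
Solving simultaneously: a = 10.4, b = 3.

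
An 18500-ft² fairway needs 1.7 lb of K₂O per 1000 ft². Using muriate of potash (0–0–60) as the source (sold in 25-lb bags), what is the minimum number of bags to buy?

Product per 1000 ft² = 1.7 / 60% = 2.83333 lb.
Total product = 2.83333 × 18500 / 1000 = 52.4167 lb.
Bags = ⌈52.4167 / 25⌉ = 3.

3 bags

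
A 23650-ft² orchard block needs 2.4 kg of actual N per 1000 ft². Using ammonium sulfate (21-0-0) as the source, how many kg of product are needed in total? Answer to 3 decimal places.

Product per 1000 ft² = 2.4 / 21% = 11.4286 kg.
Total product = 11.4286 × 23650 / 1000 = 270.2857 kg.

270.286 kg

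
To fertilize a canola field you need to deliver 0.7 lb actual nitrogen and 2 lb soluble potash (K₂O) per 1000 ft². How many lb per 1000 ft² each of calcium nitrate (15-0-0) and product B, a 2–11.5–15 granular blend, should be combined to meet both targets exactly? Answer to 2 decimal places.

2.89 lb calcium nitrate, 13.33 lb product B

With a, b = lb per 1000 ft² of calcium nitrate and product B:
N: 0.15·a + 0.02·b = 0.7
K₂O: 0·a + 0.15·b = 2
Solving simultaneously: a = 2.88889, b = 13.3333.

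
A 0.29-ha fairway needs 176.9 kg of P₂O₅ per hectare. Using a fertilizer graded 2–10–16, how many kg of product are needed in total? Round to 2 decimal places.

513.01 kg

Product per hectare = 176.9 / 10% = 1769 kg.
Total product = 1769 × 0.29 = 513.01 kg.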